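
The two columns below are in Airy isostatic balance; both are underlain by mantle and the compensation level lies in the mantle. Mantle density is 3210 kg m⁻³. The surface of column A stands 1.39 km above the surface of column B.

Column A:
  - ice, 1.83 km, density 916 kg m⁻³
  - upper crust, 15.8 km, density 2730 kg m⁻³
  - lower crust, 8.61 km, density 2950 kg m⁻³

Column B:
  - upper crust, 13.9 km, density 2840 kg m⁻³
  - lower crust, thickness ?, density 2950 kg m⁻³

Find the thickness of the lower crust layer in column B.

17 km

Take the compensation level at the base of the deeper column (depth z_c below the surface of column A) and equate Σ ρ_i t_i down to z_c; mantle fills any gap and the z_c terms cancel.
Column A: 1.83×916 + 15.8×2730 + 8.61×2950 + (z_c − 26.24)×3210
Column B: 1.39×0 + 13.9×2840 + x×2950 + (z_c − 1.39 − 13.9 − x)×3210
The z_c×3210 term appears on both sides and cancels. Collect the known terms of each column as K = Σ(ρt)_known − 3210 × (depth of known layers): K_A = 70209.78 − 3210×26.24 = −14020.62; K_B = 39476 − 3210×(1.39 + 13.9) = −9604.9.
Balance: K_A = K_B − x×(3210 − 2950), so x = (K_B − K_A)/(3210 − 2950) = 4415.72/260 = 17 km.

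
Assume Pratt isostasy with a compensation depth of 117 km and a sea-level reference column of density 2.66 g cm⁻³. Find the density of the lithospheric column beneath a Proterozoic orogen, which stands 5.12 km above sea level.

2.55 g cm⁻³

Pratt balance: ρ_ref D = ρ (D + h).
ρ = ρ_ref D/(D + h) = 2.66 × 117 km/(117 km + 5.12 km) = 2.55 g cm⁻³.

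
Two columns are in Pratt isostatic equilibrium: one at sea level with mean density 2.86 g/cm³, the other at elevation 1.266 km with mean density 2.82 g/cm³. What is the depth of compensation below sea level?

89.3 km

ρ_ref D = ρ (D + h) → D (ρ_ref − ρ) = ρ h.
D = ρ h/(ρ_ref − ρ) = 2.82 × 1.266 km/(2.86 − 2.82) = 89.3 km.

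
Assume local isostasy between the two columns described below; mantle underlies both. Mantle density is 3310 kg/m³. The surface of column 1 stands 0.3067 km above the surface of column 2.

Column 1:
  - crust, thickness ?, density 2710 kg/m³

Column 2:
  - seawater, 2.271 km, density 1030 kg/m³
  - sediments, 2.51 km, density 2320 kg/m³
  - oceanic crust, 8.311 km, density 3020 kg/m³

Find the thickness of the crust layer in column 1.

Take the compensation level at the base of the deeper column (depth z_c below the surface of column 1) and equate Σ ρ_i t_i down to z_c; mantle fills any gap and the z_c terms cancel.
Column 1: x×2710 + (z_c − 0 − x)×3310
Column 2: 0.3067×0 + 2.271×1030 + 2.51×2320 + 8.311×3020 + (z_c − 0.3067 − 13.092)×3310
The z_c×3310 term appears on both sides and cancels. Collect the known terms of each column as K = Σ(ρt)_known − 3310 × (depth of known layers): K_1 = 0 − 3310×0 = 0; K_2 = 33261.55 − 3310×(0.3067 + 13.092) = −11088.147.
Balance: K_1 − x×(3310 − 2710) = K_2, so x = (K_1 − K_2)/(3310 − 2710) = 11088.1/600 = 18.5 km.

18.5 km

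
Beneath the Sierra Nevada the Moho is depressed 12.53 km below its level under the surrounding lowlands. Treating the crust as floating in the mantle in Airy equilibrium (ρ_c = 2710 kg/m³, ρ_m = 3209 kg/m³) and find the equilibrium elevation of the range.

Equating mass per unit area of the two columns: ρ_c h = (ρ_m − ρ_c) r.
h = r (ρ_m − ρ_c) / ρ_c = 12.53 km × (3209 − 2710) / 2710 = 2.31 km.

2.31 km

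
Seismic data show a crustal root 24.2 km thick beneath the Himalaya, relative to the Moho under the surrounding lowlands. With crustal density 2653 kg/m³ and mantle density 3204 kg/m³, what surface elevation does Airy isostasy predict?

Isostatic balance requires: ρ_c h = (ρ_m − ρ_c) r.
h = r (ρ_m − ρ_c) / ρ_c = 24.2 km × (3204 − 2653) / 2653 = 5.03 km.

5.03 km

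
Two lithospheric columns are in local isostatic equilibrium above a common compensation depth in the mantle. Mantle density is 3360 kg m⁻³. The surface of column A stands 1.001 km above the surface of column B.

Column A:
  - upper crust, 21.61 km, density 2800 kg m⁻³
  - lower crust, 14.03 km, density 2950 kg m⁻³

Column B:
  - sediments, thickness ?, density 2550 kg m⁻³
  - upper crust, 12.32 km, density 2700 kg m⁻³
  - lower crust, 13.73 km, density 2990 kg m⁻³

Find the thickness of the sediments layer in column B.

Take the compensation level at the base of the deeper column (depth z_c below the surface of column A) and equate Σ ρ_i t_i down to z_c; mantle fills any gap and the z_c terms cancel.
Column A: 21.61×2800 + 14.03×2950 + (z_c − 35.64)×3360
Column B: 1.001×0 + x×2550 + 12.32×2700 + 13.73×2990 + (z_c − 1.001 − 26.05 − x)×3360
The z_c×3360 term appears on both sides and cancels. Collect the known terms of each column as K = Σ(ρt)_known − 3360 × (depth of known layers): K_A = 101896.5 − 3360×35.64 = −17853.9; K_B = 74316.7 − 3360×(1.001 + 26.05) = −16574.66.
Balance: K_A = K_B − x×(3360 − 2550), so x = (K_B − K_A)/(3360 − 2550) = 1279.24/810 = 1.58 km.

1.58 km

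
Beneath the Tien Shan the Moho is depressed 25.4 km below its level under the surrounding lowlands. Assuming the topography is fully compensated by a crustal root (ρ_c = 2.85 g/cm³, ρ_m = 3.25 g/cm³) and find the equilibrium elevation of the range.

3.56 km

Balancing pressure at the compensation depth: ρ_c h = (ρ_m − ρ_c) r.
h = r (ρ_m − ρ_c) / ρ_c = 25.4 km × (3.25 − 2.85) / 2.85 = 3.56 km.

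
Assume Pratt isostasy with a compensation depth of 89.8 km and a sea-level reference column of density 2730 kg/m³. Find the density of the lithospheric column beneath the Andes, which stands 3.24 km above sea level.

2630 kg/m³

Pratt balance: ρ_ref D = ρ (D + h).
ρ = ρ_ref D/(D + h) = 2730 × 89.8 km/(89.8 km + 3.24 km) = 2630 kg/m³.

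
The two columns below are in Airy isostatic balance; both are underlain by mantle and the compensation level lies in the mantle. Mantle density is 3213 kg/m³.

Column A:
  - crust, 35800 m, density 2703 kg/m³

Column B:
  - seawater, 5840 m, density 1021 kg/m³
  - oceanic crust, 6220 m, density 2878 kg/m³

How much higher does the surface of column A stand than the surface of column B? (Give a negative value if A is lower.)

For any compensation level in the mantle, the mantle terms cancel and isostasy reduces to e = (Σt_A − Σt_B) − (Σ(ρt)_A − Σ(ρt)_B) / ρ_m.
Σt_A = 35800 m; Σt_B = 12060 m; Σ(ρt)_A = 96767400; Σ(ρt)_B = 23863800 (in m·kg/m³).
e = (35800 − 12060) − (96767400 − 23863800) / 3213 = 1050 m.

1050 m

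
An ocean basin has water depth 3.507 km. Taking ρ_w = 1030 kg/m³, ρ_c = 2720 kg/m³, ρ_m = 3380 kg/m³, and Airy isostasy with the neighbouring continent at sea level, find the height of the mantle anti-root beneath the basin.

8.98 km

Equating mass per unit area of the two columns: replacing crust with seawater at the top is compensated by replacing crust with mantle at the base: d (ρ_c − ρ_w) = a (ρ_m − ρ_c).
a = d (ρ_c − ρ_w)/(ρ_m − ρ_c) = 3.507 km × 1690/660 = 8.98 km.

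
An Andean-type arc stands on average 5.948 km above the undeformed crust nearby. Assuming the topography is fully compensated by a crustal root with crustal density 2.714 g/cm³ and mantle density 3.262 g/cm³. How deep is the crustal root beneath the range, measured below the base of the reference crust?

29.5 km

Isostatic balance requires: the weight of the topography is balanced by the buoyancy of the root, ρ_c h = (ρ_m − ρ_c) r.
r = h · ρ_c / (ρ_m − ρ_c) = 5.948 km × 2.714 / (3.262 − 2.714) = 29.5 km.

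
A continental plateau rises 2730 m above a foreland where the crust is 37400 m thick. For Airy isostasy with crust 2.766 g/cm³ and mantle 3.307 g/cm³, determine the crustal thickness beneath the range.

Root depth r = h ρ_c / (ρ_m − ρ_c) = 2730 m × 2.766 / 0.541 = 13960 m.
Total thickness = T + h + r = 37400 m + 2730 m + 13960 m = 54100 m.

54100 m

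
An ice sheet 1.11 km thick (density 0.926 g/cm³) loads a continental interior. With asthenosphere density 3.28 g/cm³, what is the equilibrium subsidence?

In Airy isostatic equilibrium: the ice load ρ_ice t is balanced by mantle displaced below, ρ_m s.
s = t ρ_ice / ρ_m = 1.11 km × 0.926/3.28 = 0.313 km.

0.313 km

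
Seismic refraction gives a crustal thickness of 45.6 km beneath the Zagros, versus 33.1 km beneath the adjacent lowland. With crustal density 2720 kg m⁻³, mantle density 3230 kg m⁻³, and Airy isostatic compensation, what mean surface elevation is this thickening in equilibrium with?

1.97 km

Excess crust Δ = 45.6 km − 33.1 km = 12.5 km, split between elevation h and root r with h + r = Δ.
Airy balance ρ_c h = (ρ_m − ρ_c) r gives r = h ρ_c/(ρ_m − ρ_c), so h (1 + ρ_c/(ρ_m − ρ_c)) = Δ, i.e. h = Δ (ρ_m − ρ_c)/ρ_m.
h = 12.5 km × 510/3230 = 1.97 km.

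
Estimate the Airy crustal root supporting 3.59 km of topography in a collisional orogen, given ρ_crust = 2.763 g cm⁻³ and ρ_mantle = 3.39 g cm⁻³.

15.8 km

For local isostatic compensation: the weight of the topography is balanced by the buoyancy of the root, ρ_c h = (ρ_m − ρ_c) r.
r = h · ρ_c / (ρ_m − ρ_c) = 3.59 km × 2.763 / (3.39 − 2.763) = 15.8 km.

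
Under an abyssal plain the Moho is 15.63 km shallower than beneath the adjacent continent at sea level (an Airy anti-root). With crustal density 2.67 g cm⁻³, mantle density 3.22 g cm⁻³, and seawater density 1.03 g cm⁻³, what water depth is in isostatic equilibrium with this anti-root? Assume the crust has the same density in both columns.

Replacing a thickness d of crust by seawater at the top must be balanced by replacing crust with mantle at the base: d (ρ_c − ρ_w) = a (ρ_m − ρ_c).
d = a (ρ_m − ρ_c)/(ρ_c − ρ_w) = 15.63 km × 0.55/1.64 = 5.24 km.

5.24 km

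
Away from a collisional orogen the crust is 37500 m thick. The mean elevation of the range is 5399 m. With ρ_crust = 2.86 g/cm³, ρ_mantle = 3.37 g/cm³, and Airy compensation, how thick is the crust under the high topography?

73200 m

Root depth r = h ρ_c / (ρ_m − ρ_c) = 5399 m × 2.86 / 0.51 = 30280 m.
Total thickness = T + h + r = 37500 m + 5399 m + 30280 m = 73200 m.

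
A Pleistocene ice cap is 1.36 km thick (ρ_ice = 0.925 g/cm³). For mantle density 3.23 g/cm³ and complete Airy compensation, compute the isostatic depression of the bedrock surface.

0.389 km

By Archimedes' principle applied to the lithosphere: the ice load ρ_ice t is balanced by mantle displaced below, ρ_m s.
s = t ρ_ice / ρ_m = 1.36 km × 0.925/3.23 = 0.389 km.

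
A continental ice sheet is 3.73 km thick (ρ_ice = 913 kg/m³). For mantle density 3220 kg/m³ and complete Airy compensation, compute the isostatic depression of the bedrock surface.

Balancing pressure at the compensation depth: the ice load ρ_ice t is balanced by mantle displaced below, ρ_m s.
s = t ρ_ice / ρ_m = 3.73 km × 913/3220 = 1.06 km.

1.06 km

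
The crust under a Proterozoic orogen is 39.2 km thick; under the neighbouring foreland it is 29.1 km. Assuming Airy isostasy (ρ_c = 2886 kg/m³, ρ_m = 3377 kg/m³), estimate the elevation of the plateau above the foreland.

Excess crust Δ = 39.2 km − 29.1 km = 10.1 km, split between elevation h and root r with h + r = Δ.
Airy balance ρ_c h = (ρ_m − ρ_c) r gives r = h ρ_c/(ρ_m − ρ_c), so h (1 + ρ_c/(ρ_m − ρ_c)) = Δ, i.e. h = Δ (ρ_m − ρ_c)/ρ_m.
h = 10.1 km × 491/3377 = 1.47 km.

1.47 km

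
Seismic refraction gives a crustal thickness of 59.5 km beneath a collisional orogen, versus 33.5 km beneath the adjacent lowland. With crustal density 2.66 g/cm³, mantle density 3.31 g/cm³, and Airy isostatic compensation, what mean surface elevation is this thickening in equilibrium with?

5.11 km

Excess crust Δ = 59.5 km − 33.5 km = 26 km, split between elevation h and root r with h + r = Δ.
Airy balance ρ_c h = (ρ_m − ρ_c) r gives r = h ρ_c/(ρ_m − ρ_c), so h (1 + ρ_c/(ρ_m − ρ_c)) = Δ, i.e. h = Δ (ρ_m − ρ_c)/ρ_m.
h = 26 km × 0.65/3.31 = 5.11 km.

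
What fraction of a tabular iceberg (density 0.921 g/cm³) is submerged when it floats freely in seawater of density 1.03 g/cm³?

89.4%

Submerged fraction = ρ_obj/ρ_fluid = 0.921/1.03 = 89.4%.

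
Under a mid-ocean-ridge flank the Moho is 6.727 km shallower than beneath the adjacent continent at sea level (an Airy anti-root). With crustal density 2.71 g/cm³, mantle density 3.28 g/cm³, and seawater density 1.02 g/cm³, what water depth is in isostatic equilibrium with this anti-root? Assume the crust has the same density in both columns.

Replacing a thickness d of crust by seawater at the top must be balanced by replacing crust with mantle at the base: d (ρ_c − ρ_w) = a (ρ_m − ρ_c).
d = a (ρ_m − ρ_c)/(ρ_c − ρ_w) = 6.727 km × 0.57/1.69 = 2.27 km.

2.27 km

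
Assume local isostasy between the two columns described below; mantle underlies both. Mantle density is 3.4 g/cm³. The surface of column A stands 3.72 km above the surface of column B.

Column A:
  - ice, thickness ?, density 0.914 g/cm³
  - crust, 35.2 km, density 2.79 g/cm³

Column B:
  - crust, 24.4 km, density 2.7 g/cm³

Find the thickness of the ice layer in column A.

3.32 km

Take the compensation level at the base of the deeper column (depth z_c below the surface of column A) and equate Σ ρ_i t_i down to z_c; mantle fills any gap and the z_c terms cancel.
Column A: x×0.914 + 35.2×2.79 + (z_c − 35.2 − x)×3.4
Column B: 3.72×0 + 24.4×2.7 + (z_c − 3.72 − 24.4)×3.4
The z_c×3.4 term appears on both sides and cancels. Collect the known terms of each column as K = Σ(ρt)_known − 3.4 × (depth of known layers): K_A = 98.208 − 3.4×35.2 = −21.472; K_B = 65.88 − 3.4×(3.72 + 24.4) = −29.728.
Balance: K_A − x×(3.4 − 0.914) = K_B, so x = (K_A − K_B)/(3.4 − 0.914) = 8.256/2.486 = 3.32 km.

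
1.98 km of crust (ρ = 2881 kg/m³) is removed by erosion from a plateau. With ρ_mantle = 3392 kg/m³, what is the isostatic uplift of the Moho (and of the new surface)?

Unloading: uplift u = e ρ_c/ρ_m = 1.98 km × 2881/3392 = 1.68 km.

1.68 km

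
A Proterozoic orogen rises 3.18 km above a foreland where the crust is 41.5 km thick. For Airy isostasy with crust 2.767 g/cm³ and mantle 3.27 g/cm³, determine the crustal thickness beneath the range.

Root depth r = h ρ_c / (ρ_m − ρ_c) = 3.18 km × 2.767 / 0.503 = 17.49 km.
Total thickness = T + h + r = 41.5 km + 3.18 km + 17.49 km = 62.2 km.

62.2 km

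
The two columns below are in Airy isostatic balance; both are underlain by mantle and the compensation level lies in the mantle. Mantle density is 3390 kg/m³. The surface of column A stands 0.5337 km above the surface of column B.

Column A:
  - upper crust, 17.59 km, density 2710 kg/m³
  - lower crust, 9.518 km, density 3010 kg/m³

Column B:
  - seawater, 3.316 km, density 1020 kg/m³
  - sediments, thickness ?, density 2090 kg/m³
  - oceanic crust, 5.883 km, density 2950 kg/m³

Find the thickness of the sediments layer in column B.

Take the compensation level at the base of the deeper column (depth z_c below the surface of column A) and equate Σ ρ_i t_i down to z_c; mantle fills any gap and the z_c terms cancel.
Column A: 17.59×2710 + 9.518×3010 + (z_c − 27.108)×3390
Column B: 0.5337×0 + 3.316×1020 + x×2090 + 5.883×2950 + (z_c − 0.5337 − 9.199 − x)×3390
The z_c×3390 term appears on both sides and cancels. Collect the known terms of each column as K = Σ(ρt)_known − 3390 × (depth of known layers): K_A = 76318.08 − 3390×27.108 = −15578.04; K_B = 20737.17 − 3390×(0.5337 + 9.199) = −12256.683.
Balance: K_A = K_B − x×(3390 − 2090), so x = (K_B − K_A)/(3390 − 2090) = 3321.36/1300 = 2.55 km.

2.55 km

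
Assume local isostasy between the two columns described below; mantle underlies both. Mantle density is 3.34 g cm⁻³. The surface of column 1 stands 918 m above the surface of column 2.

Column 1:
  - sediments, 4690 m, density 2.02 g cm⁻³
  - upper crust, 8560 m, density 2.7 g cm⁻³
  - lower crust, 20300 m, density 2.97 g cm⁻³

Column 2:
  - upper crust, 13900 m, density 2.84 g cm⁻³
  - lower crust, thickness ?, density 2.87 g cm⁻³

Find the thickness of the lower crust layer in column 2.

19500 m

Take the compensation level at the base of the deeper column (depth z_c below the surface of column 1) and equate Σ ρ_i t_i down to z_c; mantle fills any gap and the z_c terms cancel.
Column 1: 4690×2.02 + 8560×2.7 + 20300×2.97 + (z_c − 33550)×3.34
Column 2: 918×0 + 13900×2.84 + x×2.87 + (z_c − 918 − 13900 − x)×3.34
The z_c×3.34 term appears on both sides and cancels. Collect the known terms of each column as K = Σ(ρt)_known − 3.34 × (depth of known layers): K_1 = 92876.8 − 3.34×33550 = −19180.2; K_2 = 39476 − 3.34×(918 + 13900) = −10016.12.
Balance: K_1 = K_2 − x×(3.34 − 2.87), so x = (K_2 − K_1)/(3.34 − 2.87) = 9164.08/0.47 = 19500 m.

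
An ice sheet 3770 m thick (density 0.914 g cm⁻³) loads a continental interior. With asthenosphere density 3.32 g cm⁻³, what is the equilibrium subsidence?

1040 m

In Airy isostatic equilibrium: the ice load ρ_ice t is balanced by mantle displaced below, ρ_m s.
s = t ρ_ice / ρ_m = 3770 m × 0.914/3.32 = 1040 m.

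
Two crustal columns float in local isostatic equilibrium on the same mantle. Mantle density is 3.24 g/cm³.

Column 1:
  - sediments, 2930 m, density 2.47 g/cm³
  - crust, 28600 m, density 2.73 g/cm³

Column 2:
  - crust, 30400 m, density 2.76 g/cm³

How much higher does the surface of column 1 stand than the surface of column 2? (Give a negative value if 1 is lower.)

694 m

For any compensation level in the mantle, the mantle terms cancel and isostasy reduces to e = (Σt_1 − Σt_2) − (Σ(ρt)_1 − Σ(ρt)_2) / ρ_m.
Σt_1 = 31530 m; Σt_2 = 30400 m; Σ(ρt)_1 = 85315.1; Σ(ρt)_2 = 83904 (in m·g/cm³).
e = (31530 − 30400) − (85315.1 − 83904) / 3.24 = 694 m.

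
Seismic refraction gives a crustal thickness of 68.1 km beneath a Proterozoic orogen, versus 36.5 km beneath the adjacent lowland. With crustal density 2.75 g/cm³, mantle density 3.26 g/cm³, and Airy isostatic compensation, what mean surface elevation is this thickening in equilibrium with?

Excess crust Δ = 68.1 km − 36.5 km = 31.6 km, split between elevation h and root r with h + r = Δ.
Airy balance ρ_c h = (ρ_m − ρ_c) r gives r = h ρ_c/(ρ_m − ρ_c), so h (1 + ρ_c/(ρ_m − ρ_c)) = Δ, i.e. h = Δ (ρ_m − ρ_c)/ρ_m.
h = 31.6 km × 0.51/3.26 = 4.94 km.

4.94 km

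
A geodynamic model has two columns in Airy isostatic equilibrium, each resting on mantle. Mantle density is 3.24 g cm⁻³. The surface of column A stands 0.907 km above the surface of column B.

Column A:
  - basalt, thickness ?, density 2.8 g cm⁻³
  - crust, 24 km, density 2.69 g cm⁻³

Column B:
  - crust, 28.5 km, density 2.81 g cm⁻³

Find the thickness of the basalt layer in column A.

4.53 km

Take the compensation level at the base of the deeper column (depth z_c below the surface of column A) and equate Σ ρ_i t_i down to z_c; mantle fills any gap and the z_c terms cancel.
Column A: x×2.8 + 24×2.69 + (z_c − 24 − x)×3.24
Column B: 0.907×0 + 28.5×2.81 + (z_c − 0.907 − 28.5)×3.24
The z_c×3.24 term appears on both sides and cancels. Collect the known terms of each column as K = Σ(ρt)_known − 3.24 × (depth of known layers): K_A = 64.56 − 3.24×24 = −13.2; K_B = 80.085 − 3.24×(0.907 + 28.5) = −15.19368.
Balance: K_A − x×(3.24 − 2.8) = K_B, so x = (K_A − K_B)/(3.24 − 2.8) = 1.99368/0.44 = 4.53 km.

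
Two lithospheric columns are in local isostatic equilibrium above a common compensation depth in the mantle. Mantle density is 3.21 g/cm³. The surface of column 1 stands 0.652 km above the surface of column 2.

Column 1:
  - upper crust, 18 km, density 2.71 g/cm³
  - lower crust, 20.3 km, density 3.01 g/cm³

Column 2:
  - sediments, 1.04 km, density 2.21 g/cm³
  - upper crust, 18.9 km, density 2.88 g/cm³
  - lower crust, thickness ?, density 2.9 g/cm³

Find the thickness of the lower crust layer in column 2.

Take the compensation level at the base of the deeper column (depth z_c below the surface of column 1) and equate Σ ρ_i t_i down to z_c; mantle fills any gap and the z_c terms cancel.
Column 1: 18×2.71 + 20.3×3.01 + (z_c − 38.3)×3.21
Column 2: 0.652×0 + 1.04×2.21 + 18.9×2.88 + x×2.9 + (z_c − 0.652 − 19.94 − x)×3.21
The z_c×3.21 term appears on both sides and cancels. Collect the known terms of each column as K = Σ(ρt)_known − 3.21 × (depth of known layers): K_1 = 109.883 − 3.21×38.3 = −13.06; K_2 = 56.7304 − 3.21×(0.652 + 19.94) = −9.36992.
Balance: K_1 = K_2 − x×(3.21 − 2.9), so x = (K_2 − K_1)/(3.21 − 2.9) = 3.69008/0.31 = 11.9 km.

11.9 km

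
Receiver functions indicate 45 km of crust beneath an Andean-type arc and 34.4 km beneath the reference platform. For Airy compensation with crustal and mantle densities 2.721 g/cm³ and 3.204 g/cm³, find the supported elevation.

1.6 km

Excess crust Δ = 45 km − 34.4 km = 10.6 km, split between elevation h and root r with h + r = Δ.
Airy balance ρ_c h = (ρ_m − ρ_c) r gives r = h ρ_c/(ρ_m − ρ_c), so h (1 + ρ_c/(ρ_m − ρ_c)) = Δ, i.e. h = Δ (ρ_m − ρ_c)/ρ_m.
h = 10.6 km × 0.483/3.204 = 1.6 km.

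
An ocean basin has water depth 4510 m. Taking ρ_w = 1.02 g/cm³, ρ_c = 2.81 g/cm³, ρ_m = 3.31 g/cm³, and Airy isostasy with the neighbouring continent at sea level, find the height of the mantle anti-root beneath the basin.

16100 m

Isostatic balance requires: replacing crust with seawater at the top is compensated by replacing crust with mantle at the base: d (ρ_c − ρ_w) = a (ρ_m − ρ_c).
a = d (ρ_c − ρ_w)/(ρ_m − ρ_c) = 4510 m × 1.79/0.5 = 16100 m.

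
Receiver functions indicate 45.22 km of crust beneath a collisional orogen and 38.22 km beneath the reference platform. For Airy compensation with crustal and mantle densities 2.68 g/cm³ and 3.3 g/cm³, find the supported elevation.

Excess crust Δ = 45.22 km − 38.22 km = 7 km, split between elevation h and root r with h + r = Δ.
Airy balance ρ_c h = (ρ_m − ρ_c) r gives r = h ρ_c/(ρ_m − ρ_c), so h (1 + ρ_c/(ρ_m − ρ_c)) = Δ, i.e. h = Δ (ρ_m − ρ_c)/ρ_m.
h = 7 km × 0.62/3.3 = 1.32 km.

1.32 km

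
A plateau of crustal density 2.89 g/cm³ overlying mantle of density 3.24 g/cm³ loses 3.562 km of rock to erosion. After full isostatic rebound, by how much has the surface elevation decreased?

Rebound u = e ρ_c/ρ_m = 3.562 km × 2.89/3.24 = 3.177 km.
Net surface drop = e − u = 3.562 km − 3.177 km = e (ρ_m − ρ_c)/ρ_m = 0.385 km.

0.385 km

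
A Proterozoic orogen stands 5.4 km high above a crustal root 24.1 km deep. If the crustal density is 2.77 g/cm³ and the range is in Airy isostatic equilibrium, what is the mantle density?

3.39 g/cm³

Airy balance: ρ_c h = (ρ_m − ρ_c) r → ρ_m = ρ_c (1 + h/r).
ρ_m = 2.77 × (1 + 5.4 km/24.1 km) = 3.39 g/cm³.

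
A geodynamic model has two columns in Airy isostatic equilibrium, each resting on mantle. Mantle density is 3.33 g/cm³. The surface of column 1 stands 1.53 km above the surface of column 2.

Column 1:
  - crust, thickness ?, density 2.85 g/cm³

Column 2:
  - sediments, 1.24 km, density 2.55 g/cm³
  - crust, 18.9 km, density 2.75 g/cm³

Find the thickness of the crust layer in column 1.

Take the compensation level at the base of the deeper column (depth z_c below the surface of column 1) and equate Σ ρ_i t_i down to z_c; mantle fills any gap and the z_c terms cancel.
Column 1: x×2.85 + (z_c − 0 − x)×3.33
Column 2: 1.53×0 + 1.24×2.55 + 18.9×2.75 + (z_c − 1.53 − 20.14)×3.33
The z_c×3.33 term appears on both sides and cancels. Collect the known terms of each column as K = Σ(ρt)_known − 3.33 × (depth of known layers): K_1 = 0 − 3.33×0 = 0; K_2 = 55.137 − 3.33×(1.53 + 20.14) = −17.0241.
Balance: K_1 − x×(3.33 − 2.85) = K_2, so x = (K_1 − K_2)/(3.33 − 2.85) = 17.0241/0.48 = 35.5 km.

35.5 km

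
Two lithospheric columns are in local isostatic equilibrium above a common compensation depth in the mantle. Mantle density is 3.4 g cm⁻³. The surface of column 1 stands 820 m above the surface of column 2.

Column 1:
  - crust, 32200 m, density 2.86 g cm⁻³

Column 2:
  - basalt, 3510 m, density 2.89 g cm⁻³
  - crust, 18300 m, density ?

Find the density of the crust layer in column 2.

2.7 g cm⁻³

Take the compensation level at the base of the deeper column (depth z_c below the surface of column 1) and equate Σ ρ_i t_i down to z_c; mantle fills any gap and the z_c terms cancel.
Column 1: 32200×2.86 + (z_c − 32200)×3.4
Column 2: 820×0 + 3510×2.89 + 18300×ρ + (z_c − 820 − 21810)×3.4
The z_c×3.4 term appears on both sides and cancels. Collect the known terms of each column as K = Σ(ρt)_known − 3.4 × (depth of known layers): K_1 = 92092 − 3.4×32200 = −17388; K_2 = 10143.9 − 3.4×(820 + 21810) = −66798.1.
Balance: K_1 = K_2 + 18300×ρ, so ρ = (K_1 − K_2)/18300 = 49410.1/18300 = 2.7 g cm⁻³.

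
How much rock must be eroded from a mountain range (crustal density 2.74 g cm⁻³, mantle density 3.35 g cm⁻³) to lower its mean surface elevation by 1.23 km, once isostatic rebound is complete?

6.75 km

Net drop Δ = e − u = e − e ρ_c/ρ_m = e (ρ_m − ρ_c)/ρ_m.
e = Δ ρ_m/(ρ_m − ρ_c) = 1.23 km × 3.35/0.61 = 6.75 km.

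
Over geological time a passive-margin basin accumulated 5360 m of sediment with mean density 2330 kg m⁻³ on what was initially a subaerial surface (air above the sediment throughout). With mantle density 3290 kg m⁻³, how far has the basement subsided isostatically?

3800 m

Subaerial load: s = t ρ_sed / ρ_m = 5360 m × 2330/3290 = 3800 m.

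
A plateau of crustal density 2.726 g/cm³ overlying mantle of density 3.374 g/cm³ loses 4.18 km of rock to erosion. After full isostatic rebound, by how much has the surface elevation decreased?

Rebound u = e ρ_c/ρ_m = 4.18 km × 2.726/3.374 = 3.377 km.
Net surface drop = e − u = 4.18 km − 3.377 km = e (ρ_m − ρ_c)/ρ_m = 0.803 km.

0.803 km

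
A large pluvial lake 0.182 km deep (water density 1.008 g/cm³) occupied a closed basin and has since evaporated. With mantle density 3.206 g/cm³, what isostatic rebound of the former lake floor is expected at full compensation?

u = d ρ_w/ρ_m = 0.182 km × 1.008/3.206 = 0.0572 km.

0.0572 km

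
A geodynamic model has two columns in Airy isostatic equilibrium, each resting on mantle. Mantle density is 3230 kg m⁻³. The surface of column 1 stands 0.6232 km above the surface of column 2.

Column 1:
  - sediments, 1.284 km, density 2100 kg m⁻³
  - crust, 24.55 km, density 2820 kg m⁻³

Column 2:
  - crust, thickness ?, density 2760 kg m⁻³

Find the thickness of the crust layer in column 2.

Take the compensation level at the base of the deeper column (depth z_c below the surface of column 1) and equate Σ ρ_i t_i down to z_c; mantle fills any gap and the z_c terms cancel.
Column 1: 1.284×2100 + 24.55×2820 + (z_c − 25.834)×3230
Column 2: 0.6232×0 + x×2760 + (z_c − 0.6232 − 0 − x)×3230
The z_c×3230 term appears on both sides and cancels. Collect the known terms of each column as K = Σ(ρt)_known − 3230 × (depth of known layers): K_1 = 71927.4 − 3230×25.834 = −11516.42; K_2 = 0 − 3230×(0.6232 + 0) = −2012.936.
Balance: K_1 = K_2 − x×(3230 − 2760), so x = (K_2 − K_1)/(3230 − 2760) = 9503.48/470 = 20.2 km.

20.2 km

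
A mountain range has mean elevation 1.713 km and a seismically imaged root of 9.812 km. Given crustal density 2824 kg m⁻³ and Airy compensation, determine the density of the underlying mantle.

Airy balance: ρ_c h = (ρ_m − ρ_c) r → ρ_m = ρ_c (1 + h/r).
ρ_m = 2824 × (1 + 1.713 km/9.812 km) = 3320 kg m⁻³.

3320 kg m⁻³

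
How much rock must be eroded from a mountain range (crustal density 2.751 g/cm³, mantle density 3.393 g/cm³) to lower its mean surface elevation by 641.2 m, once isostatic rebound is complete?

Net drop Δ = e − u = e − e ρ_c/ρ_m = e (ρ_m − ρ_c)/ρ_m.
e = Δ ρ_m/(ρ_m − ρ_c) = 641.2 m × 3.393/0.642 = 3390 m.

3390 m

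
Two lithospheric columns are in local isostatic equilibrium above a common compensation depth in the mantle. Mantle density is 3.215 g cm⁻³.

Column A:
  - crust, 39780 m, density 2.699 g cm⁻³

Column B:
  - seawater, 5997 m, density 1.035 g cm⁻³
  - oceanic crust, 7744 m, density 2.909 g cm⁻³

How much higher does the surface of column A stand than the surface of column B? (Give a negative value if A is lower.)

For any compensation level in the mantle, the mantle terms cancel and isostasy reduces to e = (Σt_A − Σt_B) − (Σ(ρt)_A − Σ(ρt)_B) / ρ_m.
Σt_A = 39780 m; Σt_B = 13741 m; Σ(ρt)_A = 107366.22; Σ(ρt)_B = 28734.191 (in m·g cm⁻³).
e = (39780 − 13741) − (107366.22 − 28734.191) / 3.215 = 1580 m.

1580 m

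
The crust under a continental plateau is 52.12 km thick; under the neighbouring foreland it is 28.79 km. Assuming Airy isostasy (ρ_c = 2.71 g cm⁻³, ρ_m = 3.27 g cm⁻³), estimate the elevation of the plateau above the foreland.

4 km

Excess crust Δ = 52.12 km − 28.79 km = 23.33 km, split between elevation h and root r with h + r = Δ.
Airy balance ρ_c h = (ρ_m − ρ_c) r gives r = h ρ_c/(ρ_m − ρ_c), so h (1 + ρ_c/(ρ_m − ρ_c)) = Δ, i.e. h = Δ (ρ_m − ρ_c)/ρ_m.
h = 23.33 km × 0.56/3.27 = 4 km.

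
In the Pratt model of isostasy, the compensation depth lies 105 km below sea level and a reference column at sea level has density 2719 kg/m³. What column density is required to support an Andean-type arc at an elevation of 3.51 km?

Pratt balance: ρ_ref D = ρ (D + h).
ρ = ρ_ref D/(D + h) = 2719 × 105 km/(105 km + 3.51 km) = 2630 kg/m³.

2630 kg/m³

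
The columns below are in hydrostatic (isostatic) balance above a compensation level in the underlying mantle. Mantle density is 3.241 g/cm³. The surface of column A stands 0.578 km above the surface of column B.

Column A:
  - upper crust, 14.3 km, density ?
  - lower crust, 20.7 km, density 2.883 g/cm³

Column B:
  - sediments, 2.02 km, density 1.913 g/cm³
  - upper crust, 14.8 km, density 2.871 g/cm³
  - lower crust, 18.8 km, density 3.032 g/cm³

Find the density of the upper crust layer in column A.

2.78 g/cm³

Take the compensation level at the base of the deeper column (depth z_c below the surface of column A) and equate Σ ρ_i t_i down to z_c; mantle fills any gap and the z_c terms cancel.
Column A: 14.3×ρ + 20.7×2.883 + (z_c − 35)×3.241
Column B: 0.578×0 + 2.02×1.913 + 14.8×2.871 + 18.8×3.032 + (z_c − 0.578 − 35.62)×3.241
The z_c×3.241 term appears on both sides and cancels. Collect the known terms of each column as K = Σ(ρt)_known − 3.241 × (depth of known layers): K_A = 59.6781 − 3.241×35 = −53.7569; K_B = 103.35666 − 3.241×(0.578 + 35.62) = −13.961058.
Balance: K_A + 14.3×ρ = K_B, so ρ = (K_B − K_A)/14.3 = 39.7958/14.3 = 2.78 g/cm³.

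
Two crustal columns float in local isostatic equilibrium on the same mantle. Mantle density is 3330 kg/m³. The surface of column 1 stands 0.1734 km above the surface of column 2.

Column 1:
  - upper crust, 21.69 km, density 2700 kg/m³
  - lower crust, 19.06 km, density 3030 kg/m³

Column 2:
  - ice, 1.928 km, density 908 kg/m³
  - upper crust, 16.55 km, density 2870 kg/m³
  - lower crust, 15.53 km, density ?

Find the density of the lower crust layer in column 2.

Take the compensation level at the base of the deeper column (depth z_c below the surface of column 1) and equate Σ ρ_i t_i down to z_c; mantle fills any gap and the z_c terms cancel.
Column 1: 21.69×2700 + 19.06×3030 + (z_c − 40.75)×3330
Column 2: 0.1734×0 + 1.928×908 + 16.55×2870 + 15.53×ρ + (z_c − 0.1734 − 34.008)×3330
The z_c×3330 term appears on both sides and cancels. Collect the known terms of each column as K = Σ(ρt)_known − 3330 × (depth of known layers): K_1 = 116314.8 − 3330×40.75 = −19382.7; K_2 = 49249.124 − 3330×(0.1734 + 34.008) = −64574.938.
Balance: K_1 = K_2 + 15.53×ρ, so ρ = (K_1 − K_2)/15.53 = 45192.2/15.53 = 2910 kg/m³.

2910 kg/m³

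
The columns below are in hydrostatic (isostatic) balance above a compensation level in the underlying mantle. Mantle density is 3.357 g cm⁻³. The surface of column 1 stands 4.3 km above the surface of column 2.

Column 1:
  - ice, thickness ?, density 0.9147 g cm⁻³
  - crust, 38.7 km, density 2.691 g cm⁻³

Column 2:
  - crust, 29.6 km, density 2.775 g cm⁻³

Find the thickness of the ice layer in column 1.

Take the compensation level at the base of the deeper column (depth z_c below the surface of column 1) and equate Σ ρ_i t_i down to z_c; mantle fills any gap and the z_c terms cancel.
Column 1: x×0.9147 + 38.7×2.691 + (z_c − 38.7 − x)×3.357
Column 2: 4.3×0 + 29.6×2.775 + (z_c − 4.3 − 29.6)×3.357
The z_c×3.357 term appears on both sides and cancels. Collect the known terms of each column as K = Σ(ρt)_known − 3.357 × (depth of known layers): K_1 = 104.1417 − 3.357×38.7 = −25.7742; K_2 = 82.14 − 3.357×(4.3 + 29.6) = −31.6623.
Balance: K_1 − x×(3.357 − 0.9147) = K_2, so x = (K_1 − K_2)/(3.357 − 0.9147) = 5.8881/2.4423 = 2.41 km.

2.41 km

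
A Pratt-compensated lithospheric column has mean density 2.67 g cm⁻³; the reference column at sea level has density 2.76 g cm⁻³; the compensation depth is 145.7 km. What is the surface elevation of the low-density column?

ρ_ref D = ρ (D + h) → h = D (ρ_ref − ρ)/ρ.
h = 145.7 km × (2.76 − 2.67)/2.67 = 4.91 km.

4.91 km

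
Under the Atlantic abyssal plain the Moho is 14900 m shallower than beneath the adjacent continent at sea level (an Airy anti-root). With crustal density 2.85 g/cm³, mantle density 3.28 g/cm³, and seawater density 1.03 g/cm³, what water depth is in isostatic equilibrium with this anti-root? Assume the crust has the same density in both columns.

3520 m

Replacing a thickness d of crust by seawater at the top must be balanced by replacing crust with mantle at the base: d (ρ_c − ρ_w) = a (ρ_m − ρ_c).
d = a (ρ_m − ρ_c)/(ρ_c − ρ_w) = 14900 m × 0.43/1.82 = 3520 m.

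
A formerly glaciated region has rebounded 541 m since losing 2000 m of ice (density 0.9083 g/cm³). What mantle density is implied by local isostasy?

3.36 g/cm³

ρ_m = ρ_ice t / u = 0.9083 × 2000 m/541 m = 3.36 g/cm³.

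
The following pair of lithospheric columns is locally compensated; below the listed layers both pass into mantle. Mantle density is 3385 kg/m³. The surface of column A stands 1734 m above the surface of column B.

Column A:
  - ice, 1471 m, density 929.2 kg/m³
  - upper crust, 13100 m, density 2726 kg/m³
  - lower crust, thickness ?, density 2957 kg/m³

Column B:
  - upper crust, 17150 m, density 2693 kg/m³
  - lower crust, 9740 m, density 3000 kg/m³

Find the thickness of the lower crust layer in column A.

Take the compensation level at the base of the deeper column (depth z_c below the surface of column A) and equate Σ ρ_i t_i down to z_c; mantle fills any gap and the z_c terms cancel.
Column A: 1471×929.2 + 13100×2726 + x×2957 + (z_c − 14571 − x)×3385
Column B: 1734×0 + 17150×2693 + 9740×3000 + (z_c − 1734 − 26890)×3385
The z_c×3385 term appears on both sides and cancels. Collect the known terms of each column as K = Σ(ρt)_known − 3385 × (depth of known layers): K_A = 37077453.2 − 3385×14571 = −12245381.8; K_B = 75404950 − 3385×(1734 + 26890) = −21487290.
Balance: K_A − x×(3385 − 2957) = K_B, so x = (K_A − K_B)/(3385 − 2957) = 9241910/428 = 21600 m.

21600 m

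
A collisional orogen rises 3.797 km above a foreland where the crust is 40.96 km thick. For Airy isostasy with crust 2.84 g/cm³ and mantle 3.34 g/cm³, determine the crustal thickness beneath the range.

Root depth r = h ρ_c / (ρ_m − ρ_c) = 3.797 km × 2.84 / 0.5 = 21.57 km.
Total thickness = T + h + r = 40.96 km + 3.797 km + 21.57 km = 66.3 km.

66.3 km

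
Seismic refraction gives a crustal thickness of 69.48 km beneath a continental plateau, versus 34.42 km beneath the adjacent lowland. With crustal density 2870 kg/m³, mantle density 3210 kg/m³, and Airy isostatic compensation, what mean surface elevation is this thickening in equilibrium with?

Excess crust Δ = 69.48 km − 34.42 km = 35.06 km, split between elevation h and root r with h + r = Δ.
Airy balance ρ_c h = (ρ_m − ρ_c) r gives r = h ρ_c/(ρ_m − ρ_c), so h (1 + ρ_c/(ρ_m − ρ_c)) = Δ, i.e. h = Δ (ρ_m − ρ_c)/ρ_m.
h = 35.06 km × 340/3210 = 3.71 km.

3.71 km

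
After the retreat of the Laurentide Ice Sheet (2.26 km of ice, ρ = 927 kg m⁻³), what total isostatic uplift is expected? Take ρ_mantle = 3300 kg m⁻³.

0.635 km

Removing the load lets mantle flow back in; uplift u satisfies ρ_ice t = ρ_m u.
u = t ρ_ice/ρ_m = 2.26 km × 927/3300 = 0.635 km.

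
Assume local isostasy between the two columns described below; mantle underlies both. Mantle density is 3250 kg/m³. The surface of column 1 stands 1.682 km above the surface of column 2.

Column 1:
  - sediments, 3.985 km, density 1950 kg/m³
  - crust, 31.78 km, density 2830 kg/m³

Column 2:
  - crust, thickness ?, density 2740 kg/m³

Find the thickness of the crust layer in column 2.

25.6 km

Take the compensation level at the base of the deeper column (depth z_c below the surface of column 1) and equate Σ ρ_i t_i down to z_c; mantle fills any gap and the z_c terms cancel.
Column 1: 3.985×1950 + 31.78×2830 + (z_c − 35.765)×3250
Column 2: 1.682×0 + x×2740 + (z_c − 1.682 − 0 − x)×3250
The z_c×3250 term appears on both sides and cancels. Collect the known terms of each column as K = Σ(ρt)_known − 3250 × (depth of known layers): K_1 = 97708.15 − 3250×35.765 = −18528.1; K_2 = 0 − 3250×(1.682 + 0) = −5466.5.
Balance: K_1 = K_2 − x×(3250 − 2740), so x = (K_2 − K_1)/(3250 − 2740) = 13061.6/510 = 25.6 km.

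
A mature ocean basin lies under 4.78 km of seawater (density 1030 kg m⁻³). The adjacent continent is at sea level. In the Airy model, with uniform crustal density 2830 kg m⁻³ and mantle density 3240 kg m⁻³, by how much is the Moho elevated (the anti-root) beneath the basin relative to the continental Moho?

By Archimedes' principle applied to the lithosphere: replacing crust with seawater at the top is compensated by replacing crust with mantle at the base: d (ρ_c − ρ_w) = a (ρ_m − ρ_c).
a = d (ρ_c − ρ_w)/(ρ_m − ρ_c) = 4.78 km × 1800/410 = 21 km.

21 km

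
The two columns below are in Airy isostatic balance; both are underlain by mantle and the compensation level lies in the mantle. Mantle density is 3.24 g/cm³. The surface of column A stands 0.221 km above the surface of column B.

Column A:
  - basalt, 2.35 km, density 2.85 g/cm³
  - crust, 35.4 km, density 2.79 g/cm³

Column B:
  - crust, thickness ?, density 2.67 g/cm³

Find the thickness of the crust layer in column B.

Take the compensation level at the base of the deeper column (depth z_c below the surface of column A) and equate Σ ρ_i t_i down to z_c; mantle fills any gap and the z_c terms cancel.
Column A: 2.35×2.85 + 35.4×2.79 + (z_c − 37.75)×3.24
Column B: 0.221×0 + x×2.67 + (z_c − 0.221 − 0 − x)×3.24
The z_c×3.24 term appears on both sides and cancels. Collect the known terms of each column as K = Σ(ρt)_known − 3.24 × (depth of known layers): K_A = 105.4635 − 3.24×37.75 = −16.8465; K_B = 0 − 3.24×(0.221 + 0) = −0.71604.
Balance: K_A = K_B − x×(3.24 − 2.67), so x = (K_B − K_A)/(3.24 − 2.67) = 16.1305/0.57 = 28.3 km.

28.3 km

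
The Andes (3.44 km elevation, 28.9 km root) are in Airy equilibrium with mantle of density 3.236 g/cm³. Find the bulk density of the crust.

2.89 g/cm³

ρ_c h = (ρ_m − ρ_c) r → ρ_c (h + r) = ρ_m r → ρ_c = ρ_m r / (h + r).
ρ_c = 3.236 × 28.9 km / (3.44 km + 28.9 km) = 2.89 g/cm³.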